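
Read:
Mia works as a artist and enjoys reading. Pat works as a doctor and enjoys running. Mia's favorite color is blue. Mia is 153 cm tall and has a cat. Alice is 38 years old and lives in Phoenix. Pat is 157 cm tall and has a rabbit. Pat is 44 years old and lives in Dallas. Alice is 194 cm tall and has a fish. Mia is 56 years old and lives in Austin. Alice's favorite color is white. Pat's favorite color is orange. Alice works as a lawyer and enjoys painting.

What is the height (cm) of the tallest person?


Tallest: Alice at 194 cm

194


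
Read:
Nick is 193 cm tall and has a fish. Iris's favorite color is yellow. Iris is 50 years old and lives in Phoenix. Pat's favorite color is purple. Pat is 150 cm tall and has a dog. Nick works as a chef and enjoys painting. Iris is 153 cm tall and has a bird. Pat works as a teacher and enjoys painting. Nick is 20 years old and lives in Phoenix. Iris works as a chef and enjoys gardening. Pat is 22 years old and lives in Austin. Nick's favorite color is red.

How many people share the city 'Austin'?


Count: 1

1


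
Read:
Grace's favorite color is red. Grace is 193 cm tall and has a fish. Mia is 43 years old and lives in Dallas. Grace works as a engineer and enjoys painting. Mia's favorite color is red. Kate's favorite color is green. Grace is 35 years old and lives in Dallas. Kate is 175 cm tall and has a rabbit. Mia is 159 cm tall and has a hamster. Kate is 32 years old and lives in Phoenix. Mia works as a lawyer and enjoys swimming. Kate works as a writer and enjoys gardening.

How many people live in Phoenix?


Count in Phoenix: 1

1


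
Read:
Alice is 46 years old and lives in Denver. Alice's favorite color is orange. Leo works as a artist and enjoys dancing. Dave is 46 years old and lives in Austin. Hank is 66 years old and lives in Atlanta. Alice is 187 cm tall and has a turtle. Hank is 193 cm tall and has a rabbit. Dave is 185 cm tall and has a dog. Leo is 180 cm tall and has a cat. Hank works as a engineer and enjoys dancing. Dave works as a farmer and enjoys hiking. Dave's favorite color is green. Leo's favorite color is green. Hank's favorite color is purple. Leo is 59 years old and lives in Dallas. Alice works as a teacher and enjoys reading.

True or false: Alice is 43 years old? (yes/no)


Alice is actually 46. no

no


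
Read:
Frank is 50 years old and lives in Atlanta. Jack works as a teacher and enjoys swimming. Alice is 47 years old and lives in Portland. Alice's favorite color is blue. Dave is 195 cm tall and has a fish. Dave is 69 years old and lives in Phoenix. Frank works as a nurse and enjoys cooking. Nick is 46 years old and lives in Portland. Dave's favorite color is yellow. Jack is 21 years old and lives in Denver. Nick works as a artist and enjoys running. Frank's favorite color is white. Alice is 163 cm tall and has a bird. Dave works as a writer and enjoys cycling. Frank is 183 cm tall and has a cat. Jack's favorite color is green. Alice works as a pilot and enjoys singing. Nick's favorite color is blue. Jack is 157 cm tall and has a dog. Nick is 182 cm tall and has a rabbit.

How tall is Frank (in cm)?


Frank is 183 cm tall

183


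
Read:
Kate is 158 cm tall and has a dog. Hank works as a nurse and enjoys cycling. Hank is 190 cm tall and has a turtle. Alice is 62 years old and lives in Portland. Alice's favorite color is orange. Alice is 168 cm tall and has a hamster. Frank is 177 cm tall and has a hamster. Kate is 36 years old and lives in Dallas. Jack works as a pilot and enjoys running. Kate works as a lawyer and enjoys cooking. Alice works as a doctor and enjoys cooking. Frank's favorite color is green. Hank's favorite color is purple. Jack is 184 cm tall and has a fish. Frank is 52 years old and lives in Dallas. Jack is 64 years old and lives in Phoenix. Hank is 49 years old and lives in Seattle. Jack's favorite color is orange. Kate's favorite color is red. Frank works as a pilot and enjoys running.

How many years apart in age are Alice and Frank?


62 vs 52, diff = 10

10


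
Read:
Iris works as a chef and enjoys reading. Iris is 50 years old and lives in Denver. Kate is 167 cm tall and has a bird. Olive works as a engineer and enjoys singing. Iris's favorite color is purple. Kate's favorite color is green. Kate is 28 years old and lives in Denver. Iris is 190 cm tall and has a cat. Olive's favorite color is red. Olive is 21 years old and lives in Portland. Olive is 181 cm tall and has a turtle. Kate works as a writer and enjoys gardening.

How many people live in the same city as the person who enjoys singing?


Person with hobby singing is Olive, city Portland. Count = 1

1


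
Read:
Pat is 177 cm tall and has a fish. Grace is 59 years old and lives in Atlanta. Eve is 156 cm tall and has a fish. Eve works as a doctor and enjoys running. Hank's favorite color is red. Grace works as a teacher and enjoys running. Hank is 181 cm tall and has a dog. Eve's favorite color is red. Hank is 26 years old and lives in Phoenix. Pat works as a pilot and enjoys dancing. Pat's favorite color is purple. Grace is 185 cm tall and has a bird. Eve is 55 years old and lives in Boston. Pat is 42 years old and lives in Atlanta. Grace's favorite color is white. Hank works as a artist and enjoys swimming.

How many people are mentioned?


People: Eve, Hank, Pat, Grace. Count = 4

4


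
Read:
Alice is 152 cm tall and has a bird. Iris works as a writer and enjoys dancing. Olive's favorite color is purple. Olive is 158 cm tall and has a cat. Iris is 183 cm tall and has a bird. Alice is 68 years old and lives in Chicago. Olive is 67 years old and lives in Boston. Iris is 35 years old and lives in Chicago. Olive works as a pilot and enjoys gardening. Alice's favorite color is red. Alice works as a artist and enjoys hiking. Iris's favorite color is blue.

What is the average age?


Sum=170, n=3, avg=56.67

56.67


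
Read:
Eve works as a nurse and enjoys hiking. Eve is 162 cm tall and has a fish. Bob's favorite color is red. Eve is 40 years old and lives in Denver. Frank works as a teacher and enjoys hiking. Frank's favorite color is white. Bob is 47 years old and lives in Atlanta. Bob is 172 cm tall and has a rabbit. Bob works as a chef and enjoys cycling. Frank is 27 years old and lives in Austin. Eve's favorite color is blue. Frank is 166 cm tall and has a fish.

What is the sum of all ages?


27+40+47 = 114

114


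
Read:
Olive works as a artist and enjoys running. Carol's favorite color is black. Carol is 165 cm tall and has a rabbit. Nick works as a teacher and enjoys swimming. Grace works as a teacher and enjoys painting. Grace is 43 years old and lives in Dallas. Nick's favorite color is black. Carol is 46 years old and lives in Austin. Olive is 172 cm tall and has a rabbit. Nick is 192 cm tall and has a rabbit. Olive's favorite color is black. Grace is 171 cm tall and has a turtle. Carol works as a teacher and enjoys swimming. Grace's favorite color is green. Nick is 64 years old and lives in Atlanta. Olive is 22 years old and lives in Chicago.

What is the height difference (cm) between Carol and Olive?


|165 - 172| = 7

7


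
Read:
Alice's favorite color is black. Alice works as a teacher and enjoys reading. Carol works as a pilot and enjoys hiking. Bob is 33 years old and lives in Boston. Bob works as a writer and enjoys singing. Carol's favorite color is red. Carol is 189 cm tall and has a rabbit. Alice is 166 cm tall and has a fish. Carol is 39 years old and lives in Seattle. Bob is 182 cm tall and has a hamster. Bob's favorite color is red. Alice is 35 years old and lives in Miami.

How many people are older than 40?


Filter: 0

0


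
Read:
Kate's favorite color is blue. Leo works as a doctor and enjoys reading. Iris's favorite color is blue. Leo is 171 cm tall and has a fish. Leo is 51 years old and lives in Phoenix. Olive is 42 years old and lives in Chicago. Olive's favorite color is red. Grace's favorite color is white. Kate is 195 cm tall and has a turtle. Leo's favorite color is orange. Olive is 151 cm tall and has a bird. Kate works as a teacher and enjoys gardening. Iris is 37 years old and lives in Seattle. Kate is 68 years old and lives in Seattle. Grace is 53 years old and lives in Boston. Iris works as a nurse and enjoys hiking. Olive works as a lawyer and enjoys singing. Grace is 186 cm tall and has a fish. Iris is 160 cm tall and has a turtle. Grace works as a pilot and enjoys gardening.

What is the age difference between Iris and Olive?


|37 - 42| = 5

5


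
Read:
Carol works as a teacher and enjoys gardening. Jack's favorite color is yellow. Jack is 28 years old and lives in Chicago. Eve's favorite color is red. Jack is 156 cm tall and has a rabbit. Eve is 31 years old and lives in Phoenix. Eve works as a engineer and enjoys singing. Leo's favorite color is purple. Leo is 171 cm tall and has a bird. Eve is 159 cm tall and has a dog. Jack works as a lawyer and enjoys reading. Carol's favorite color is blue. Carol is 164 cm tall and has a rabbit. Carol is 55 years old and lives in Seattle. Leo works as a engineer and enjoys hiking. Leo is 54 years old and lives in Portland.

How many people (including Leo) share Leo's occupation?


Leo is a engineer. Count = 2

2


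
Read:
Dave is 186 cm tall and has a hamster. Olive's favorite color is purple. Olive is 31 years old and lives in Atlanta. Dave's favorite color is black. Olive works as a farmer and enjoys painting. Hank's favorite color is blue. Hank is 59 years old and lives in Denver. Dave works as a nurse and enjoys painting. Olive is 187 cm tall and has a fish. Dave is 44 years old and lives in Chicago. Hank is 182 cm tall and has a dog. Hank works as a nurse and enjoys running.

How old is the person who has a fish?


Person with fish is Olive, age 31

31


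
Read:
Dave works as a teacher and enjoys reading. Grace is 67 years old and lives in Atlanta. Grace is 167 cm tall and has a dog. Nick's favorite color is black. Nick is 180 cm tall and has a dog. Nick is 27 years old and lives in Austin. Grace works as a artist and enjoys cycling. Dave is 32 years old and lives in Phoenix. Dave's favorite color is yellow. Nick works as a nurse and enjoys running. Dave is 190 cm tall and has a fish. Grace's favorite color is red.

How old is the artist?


The artist is Grace, age 67

67


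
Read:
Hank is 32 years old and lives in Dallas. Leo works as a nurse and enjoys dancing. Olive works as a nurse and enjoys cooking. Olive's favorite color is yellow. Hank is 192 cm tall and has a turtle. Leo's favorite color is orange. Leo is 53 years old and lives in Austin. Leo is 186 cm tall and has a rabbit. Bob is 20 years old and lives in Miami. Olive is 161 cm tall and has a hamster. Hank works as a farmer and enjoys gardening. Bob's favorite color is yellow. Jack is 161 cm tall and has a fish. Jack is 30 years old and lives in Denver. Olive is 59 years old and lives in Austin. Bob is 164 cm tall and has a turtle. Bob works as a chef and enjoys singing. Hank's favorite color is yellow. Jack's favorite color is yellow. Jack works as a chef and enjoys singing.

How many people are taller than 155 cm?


Taller than 155: 5

5


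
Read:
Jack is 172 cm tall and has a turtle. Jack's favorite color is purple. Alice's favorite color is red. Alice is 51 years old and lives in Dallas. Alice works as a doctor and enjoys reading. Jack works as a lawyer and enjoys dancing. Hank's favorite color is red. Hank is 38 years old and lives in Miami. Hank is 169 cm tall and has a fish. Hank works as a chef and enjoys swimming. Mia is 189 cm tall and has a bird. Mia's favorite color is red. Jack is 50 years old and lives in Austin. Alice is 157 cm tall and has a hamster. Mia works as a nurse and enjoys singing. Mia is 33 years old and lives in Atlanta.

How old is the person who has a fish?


Person with fish is Hank, age 38

38


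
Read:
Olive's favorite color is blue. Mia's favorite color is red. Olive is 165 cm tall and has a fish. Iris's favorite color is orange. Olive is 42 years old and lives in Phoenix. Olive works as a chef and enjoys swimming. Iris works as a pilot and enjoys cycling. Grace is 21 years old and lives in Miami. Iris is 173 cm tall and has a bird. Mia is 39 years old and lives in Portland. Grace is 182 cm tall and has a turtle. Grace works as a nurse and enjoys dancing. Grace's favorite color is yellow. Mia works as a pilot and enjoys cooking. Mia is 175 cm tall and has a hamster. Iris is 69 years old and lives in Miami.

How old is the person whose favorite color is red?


Person with favorite color=red is Mia, age 39

39


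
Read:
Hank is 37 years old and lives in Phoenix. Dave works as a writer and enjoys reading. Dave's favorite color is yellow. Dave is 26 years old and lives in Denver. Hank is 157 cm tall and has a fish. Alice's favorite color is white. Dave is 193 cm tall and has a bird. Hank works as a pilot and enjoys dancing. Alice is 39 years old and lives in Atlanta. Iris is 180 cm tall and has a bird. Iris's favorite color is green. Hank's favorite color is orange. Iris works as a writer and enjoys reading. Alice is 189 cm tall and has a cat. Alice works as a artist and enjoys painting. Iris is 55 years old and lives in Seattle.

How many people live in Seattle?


Count in Seattle: 1

1


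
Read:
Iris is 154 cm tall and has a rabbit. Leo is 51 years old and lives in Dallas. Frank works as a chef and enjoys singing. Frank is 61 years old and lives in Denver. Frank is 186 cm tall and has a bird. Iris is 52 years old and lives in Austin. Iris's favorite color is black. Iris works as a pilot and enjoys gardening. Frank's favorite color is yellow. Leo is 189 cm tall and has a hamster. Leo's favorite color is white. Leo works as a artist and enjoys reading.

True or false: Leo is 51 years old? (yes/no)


Leo is actually 51. yes

yes


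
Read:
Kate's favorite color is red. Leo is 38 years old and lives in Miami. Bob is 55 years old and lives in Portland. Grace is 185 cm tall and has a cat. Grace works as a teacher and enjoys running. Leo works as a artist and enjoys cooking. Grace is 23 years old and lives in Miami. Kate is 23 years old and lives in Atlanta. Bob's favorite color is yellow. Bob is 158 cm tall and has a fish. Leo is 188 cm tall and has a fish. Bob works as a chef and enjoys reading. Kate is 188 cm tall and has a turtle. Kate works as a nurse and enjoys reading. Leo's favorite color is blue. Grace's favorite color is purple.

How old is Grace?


Grace is 23 years old

23


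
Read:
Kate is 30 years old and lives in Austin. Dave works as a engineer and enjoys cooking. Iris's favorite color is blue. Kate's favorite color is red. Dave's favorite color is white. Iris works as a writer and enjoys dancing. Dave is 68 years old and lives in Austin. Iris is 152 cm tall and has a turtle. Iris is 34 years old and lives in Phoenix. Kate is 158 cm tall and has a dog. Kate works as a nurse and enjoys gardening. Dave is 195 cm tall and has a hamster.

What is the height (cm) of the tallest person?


Tallest: Dave at 195 cm

195


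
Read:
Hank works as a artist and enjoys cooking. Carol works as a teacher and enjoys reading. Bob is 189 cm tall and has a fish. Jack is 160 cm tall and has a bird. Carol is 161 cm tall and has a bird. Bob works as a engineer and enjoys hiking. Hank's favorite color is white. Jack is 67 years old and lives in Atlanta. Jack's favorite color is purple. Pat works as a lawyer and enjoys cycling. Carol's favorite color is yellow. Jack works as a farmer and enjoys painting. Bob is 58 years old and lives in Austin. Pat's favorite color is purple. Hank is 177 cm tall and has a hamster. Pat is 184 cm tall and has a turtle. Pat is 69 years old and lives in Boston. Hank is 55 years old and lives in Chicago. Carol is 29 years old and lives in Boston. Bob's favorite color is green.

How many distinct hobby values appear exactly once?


Unique hobby values: 5

5


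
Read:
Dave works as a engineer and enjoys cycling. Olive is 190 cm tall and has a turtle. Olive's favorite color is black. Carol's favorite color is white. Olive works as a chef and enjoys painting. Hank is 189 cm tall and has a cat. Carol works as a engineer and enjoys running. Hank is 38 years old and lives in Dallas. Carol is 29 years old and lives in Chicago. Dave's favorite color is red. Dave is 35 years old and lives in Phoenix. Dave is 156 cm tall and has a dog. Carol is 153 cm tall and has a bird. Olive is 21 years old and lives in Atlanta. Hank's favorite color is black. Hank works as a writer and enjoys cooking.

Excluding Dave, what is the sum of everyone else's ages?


Sum (excluding Dave): 88

88


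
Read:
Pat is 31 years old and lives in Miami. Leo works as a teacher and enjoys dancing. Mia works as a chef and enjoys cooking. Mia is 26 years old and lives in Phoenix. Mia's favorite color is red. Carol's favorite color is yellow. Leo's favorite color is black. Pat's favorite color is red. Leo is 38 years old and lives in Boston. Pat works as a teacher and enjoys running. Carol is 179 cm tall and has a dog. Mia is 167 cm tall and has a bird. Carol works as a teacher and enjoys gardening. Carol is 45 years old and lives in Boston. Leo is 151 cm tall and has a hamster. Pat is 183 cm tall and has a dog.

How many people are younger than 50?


Filter: 4

4


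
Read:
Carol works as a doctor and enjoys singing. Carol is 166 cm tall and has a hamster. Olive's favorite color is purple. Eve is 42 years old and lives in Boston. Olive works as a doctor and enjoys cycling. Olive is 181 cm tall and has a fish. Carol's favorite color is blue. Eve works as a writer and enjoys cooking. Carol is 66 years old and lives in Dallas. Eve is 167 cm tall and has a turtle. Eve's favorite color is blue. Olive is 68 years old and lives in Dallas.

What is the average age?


Sum=176, n=3, avg=58.67

58.67


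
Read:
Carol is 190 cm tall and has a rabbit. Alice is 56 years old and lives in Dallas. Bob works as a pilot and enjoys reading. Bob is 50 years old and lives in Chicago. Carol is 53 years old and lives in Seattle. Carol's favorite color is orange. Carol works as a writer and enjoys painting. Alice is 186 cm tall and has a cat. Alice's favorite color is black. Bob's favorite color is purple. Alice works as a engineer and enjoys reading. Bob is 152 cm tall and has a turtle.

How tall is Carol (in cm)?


Carol is 190 cm tall

190


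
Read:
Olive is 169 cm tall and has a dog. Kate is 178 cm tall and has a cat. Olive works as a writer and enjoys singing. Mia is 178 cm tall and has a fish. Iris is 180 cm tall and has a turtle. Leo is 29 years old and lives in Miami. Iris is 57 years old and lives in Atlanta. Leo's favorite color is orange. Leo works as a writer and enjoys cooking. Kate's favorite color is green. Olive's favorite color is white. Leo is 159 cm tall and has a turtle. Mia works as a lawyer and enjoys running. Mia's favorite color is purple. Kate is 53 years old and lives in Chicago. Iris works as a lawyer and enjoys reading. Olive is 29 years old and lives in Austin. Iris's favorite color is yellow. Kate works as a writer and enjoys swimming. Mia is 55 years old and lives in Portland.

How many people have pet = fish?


Count: 1

1


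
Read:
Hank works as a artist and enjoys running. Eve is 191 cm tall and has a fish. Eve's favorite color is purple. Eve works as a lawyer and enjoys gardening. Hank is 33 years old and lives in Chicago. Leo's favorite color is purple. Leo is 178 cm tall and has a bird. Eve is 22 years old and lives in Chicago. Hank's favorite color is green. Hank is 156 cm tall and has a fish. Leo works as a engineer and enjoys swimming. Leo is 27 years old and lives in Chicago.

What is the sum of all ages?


27+22+33 = 82

82


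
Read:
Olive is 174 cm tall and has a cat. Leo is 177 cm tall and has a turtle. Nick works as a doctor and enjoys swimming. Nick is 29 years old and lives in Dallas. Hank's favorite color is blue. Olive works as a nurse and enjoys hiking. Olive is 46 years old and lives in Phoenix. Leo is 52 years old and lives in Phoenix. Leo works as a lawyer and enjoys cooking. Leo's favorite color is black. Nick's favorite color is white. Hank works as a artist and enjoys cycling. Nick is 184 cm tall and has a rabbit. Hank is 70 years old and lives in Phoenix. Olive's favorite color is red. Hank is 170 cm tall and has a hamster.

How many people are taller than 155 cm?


Taller than 155: 4

4


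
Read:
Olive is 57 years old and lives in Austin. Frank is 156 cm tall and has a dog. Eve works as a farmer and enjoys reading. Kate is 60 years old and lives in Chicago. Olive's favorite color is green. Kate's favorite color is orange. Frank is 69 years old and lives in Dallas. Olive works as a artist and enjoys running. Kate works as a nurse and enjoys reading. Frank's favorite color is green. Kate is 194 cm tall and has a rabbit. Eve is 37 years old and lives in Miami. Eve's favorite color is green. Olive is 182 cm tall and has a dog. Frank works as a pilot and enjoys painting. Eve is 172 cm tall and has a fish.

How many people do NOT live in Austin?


Not in Austin: 3

3


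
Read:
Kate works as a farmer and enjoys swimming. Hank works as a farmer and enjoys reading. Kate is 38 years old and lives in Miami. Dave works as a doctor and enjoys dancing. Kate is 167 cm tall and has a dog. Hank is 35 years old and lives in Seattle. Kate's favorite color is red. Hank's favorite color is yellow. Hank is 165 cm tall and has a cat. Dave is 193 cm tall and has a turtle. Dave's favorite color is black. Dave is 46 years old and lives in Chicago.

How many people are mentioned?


People: Dave, Hank, Kate. Count = 3

3


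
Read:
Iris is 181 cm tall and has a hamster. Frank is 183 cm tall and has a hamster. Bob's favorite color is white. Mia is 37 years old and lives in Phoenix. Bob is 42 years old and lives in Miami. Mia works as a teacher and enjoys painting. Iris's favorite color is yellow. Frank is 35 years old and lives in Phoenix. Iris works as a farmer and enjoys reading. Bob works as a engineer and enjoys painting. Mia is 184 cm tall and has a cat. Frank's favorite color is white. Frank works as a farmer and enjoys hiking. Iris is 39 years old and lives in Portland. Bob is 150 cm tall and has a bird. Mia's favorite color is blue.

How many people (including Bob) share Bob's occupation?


Bob is a engineer. Count = 1

1


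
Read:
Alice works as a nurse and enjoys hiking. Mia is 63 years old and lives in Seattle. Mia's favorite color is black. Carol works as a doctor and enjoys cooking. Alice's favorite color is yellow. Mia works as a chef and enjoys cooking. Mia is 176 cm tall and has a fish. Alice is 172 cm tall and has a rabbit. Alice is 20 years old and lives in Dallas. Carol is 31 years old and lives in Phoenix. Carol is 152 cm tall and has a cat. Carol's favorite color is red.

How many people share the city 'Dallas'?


Count: 1

1


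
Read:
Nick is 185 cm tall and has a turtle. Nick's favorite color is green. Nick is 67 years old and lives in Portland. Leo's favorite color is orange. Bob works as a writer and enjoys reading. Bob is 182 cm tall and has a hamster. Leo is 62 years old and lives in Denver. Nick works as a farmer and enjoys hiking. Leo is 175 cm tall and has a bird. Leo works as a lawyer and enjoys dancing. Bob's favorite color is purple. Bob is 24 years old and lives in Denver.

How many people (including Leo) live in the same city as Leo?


Leo lives in Denver. Count = 2

2


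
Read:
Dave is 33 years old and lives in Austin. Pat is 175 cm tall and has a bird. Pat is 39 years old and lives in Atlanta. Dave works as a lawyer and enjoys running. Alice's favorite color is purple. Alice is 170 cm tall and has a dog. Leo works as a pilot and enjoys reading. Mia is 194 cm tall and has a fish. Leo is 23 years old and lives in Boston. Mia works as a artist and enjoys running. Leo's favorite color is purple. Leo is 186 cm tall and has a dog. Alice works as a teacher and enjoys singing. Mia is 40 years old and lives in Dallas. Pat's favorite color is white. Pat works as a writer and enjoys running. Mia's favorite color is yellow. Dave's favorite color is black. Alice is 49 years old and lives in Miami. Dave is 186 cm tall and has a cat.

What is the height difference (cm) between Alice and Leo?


|170 - 186| = 16

16


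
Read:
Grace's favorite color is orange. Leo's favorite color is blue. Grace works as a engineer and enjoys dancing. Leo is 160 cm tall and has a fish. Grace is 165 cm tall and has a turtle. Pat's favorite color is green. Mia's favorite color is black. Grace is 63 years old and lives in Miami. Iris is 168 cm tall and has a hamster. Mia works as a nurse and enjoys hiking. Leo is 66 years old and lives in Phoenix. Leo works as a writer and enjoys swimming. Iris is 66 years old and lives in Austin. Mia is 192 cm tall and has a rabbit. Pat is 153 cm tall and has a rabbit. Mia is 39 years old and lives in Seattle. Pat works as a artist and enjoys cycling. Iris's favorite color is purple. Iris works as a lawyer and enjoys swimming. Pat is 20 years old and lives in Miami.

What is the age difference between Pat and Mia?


|20 - 39| = 19

19


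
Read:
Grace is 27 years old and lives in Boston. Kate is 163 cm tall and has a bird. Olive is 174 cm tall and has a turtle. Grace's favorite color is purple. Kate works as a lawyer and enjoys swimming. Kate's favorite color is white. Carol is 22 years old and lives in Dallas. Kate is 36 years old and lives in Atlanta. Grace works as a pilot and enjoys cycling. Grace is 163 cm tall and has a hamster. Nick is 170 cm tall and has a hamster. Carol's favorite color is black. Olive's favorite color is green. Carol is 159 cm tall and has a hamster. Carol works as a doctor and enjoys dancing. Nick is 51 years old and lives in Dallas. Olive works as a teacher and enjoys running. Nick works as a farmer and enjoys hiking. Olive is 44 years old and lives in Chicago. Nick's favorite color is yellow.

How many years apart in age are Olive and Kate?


44 vs 36, diff = 8

8


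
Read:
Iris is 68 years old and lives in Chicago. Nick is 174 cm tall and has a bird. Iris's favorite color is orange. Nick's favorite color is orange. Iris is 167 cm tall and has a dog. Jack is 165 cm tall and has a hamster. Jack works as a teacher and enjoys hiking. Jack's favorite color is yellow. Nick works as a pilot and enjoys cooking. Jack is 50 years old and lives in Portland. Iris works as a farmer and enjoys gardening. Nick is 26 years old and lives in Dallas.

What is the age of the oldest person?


Oldest: Iris at 68

68


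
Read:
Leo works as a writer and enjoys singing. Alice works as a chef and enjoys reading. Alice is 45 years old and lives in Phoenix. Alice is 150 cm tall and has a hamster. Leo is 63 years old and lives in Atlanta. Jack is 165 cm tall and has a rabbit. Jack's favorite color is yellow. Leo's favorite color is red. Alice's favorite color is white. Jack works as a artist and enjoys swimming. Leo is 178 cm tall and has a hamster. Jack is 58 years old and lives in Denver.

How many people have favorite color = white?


Count: 1

1


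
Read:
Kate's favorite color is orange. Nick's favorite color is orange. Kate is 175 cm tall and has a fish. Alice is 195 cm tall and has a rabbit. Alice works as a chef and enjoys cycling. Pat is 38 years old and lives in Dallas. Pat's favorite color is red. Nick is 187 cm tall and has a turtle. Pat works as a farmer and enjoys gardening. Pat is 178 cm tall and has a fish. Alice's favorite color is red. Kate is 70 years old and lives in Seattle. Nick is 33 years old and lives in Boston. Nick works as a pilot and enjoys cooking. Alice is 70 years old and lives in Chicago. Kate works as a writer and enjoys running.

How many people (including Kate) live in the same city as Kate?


Kate lives in Seattle. Count = 1

1


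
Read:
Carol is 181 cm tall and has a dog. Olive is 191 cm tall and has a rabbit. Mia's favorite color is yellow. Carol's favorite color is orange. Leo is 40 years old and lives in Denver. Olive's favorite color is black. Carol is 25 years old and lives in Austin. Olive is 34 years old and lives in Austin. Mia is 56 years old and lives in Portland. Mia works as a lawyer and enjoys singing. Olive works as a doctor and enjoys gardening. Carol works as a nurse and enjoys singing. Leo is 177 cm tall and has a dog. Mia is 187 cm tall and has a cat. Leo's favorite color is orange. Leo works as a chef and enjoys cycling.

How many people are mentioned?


People: Carol, Olive, Mia, Leo. Count = 4

4


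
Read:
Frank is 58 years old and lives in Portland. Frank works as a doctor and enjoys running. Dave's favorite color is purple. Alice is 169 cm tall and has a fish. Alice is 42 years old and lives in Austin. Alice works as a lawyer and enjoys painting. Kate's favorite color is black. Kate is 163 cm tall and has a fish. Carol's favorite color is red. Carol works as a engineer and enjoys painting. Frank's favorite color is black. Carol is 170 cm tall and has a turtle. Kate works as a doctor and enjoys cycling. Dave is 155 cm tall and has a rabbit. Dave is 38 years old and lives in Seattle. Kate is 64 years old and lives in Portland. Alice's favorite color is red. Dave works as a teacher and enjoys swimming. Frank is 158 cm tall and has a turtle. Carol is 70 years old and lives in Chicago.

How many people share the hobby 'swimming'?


Count: 1

1


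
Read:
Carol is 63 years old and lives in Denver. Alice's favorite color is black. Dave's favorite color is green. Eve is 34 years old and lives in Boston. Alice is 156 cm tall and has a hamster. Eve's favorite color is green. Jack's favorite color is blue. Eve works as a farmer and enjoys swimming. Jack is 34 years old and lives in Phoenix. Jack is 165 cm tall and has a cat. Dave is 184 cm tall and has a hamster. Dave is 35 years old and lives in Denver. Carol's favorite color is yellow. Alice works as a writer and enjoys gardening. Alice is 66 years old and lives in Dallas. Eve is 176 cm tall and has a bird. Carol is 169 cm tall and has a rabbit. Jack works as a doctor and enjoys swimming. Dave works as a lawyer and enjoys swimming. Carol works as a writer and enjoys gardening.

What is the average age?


Sum=232, n=5, avg=46.4

46.4


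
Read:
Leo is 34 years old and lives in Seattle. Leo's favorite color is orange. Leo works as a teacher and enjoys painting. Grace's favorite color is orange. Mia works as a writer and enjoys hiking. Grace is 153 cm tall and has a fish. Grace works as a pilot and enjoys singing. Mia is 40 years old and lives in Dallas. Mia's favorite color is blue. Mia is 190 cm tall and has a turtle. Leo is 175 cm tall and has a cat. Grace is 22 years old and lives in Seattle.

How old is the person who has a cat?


Person with cat is Leo, age 34

34


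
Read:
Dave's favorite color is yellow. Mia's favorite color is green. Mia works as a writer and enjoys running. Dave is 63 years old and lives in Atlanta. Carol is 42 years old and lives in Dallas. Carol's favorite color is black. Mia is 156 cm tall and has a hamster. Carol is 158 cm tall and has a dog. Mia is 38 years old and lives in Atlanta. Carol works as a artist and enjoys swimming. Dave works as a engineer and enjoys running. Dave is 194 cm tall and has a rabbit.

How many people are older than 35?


Filter: 3

3


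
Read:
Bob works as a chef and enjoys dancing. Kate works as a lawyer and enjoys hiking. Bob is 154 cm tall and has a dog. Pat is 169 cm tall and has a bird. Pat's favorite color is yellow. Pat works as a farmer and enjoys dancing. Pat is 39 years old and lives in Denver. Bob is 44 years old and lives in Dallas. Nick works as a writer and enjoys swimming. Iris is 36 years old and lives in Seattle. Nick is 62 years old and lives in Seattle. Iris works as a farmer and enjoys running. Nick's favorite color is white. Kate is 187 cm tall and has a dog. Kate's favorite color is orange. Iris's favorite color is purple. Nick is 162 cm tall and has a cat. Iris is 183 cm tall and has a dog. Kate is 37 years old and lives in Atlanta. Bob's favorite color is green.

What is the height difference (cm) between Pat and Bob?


|169 - 154| = 15

15


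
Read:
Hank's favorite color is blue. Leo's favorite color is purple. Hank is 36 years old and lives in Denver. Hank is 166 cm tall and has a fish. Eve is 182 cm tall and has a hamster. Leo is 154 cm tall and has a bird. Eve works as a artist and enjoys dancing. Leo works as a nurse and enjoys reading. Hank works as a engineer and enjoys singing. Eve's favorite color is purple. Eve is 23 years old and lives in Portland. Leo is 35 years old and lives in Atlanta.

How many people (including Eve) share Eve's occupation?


Eve is a artist. Count = 1

1


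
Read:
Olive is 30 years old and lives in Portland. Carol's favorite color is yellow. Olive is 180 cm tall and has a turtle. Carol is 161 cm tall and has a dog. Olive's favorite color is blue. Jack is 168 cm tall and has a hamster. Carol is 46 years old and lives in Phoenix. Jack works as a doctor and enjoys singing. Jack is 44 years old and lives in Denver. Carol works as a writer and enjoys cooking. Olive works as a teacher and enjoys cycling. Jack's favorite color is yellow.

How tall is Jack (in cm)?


Jack is 168 cm tall

168


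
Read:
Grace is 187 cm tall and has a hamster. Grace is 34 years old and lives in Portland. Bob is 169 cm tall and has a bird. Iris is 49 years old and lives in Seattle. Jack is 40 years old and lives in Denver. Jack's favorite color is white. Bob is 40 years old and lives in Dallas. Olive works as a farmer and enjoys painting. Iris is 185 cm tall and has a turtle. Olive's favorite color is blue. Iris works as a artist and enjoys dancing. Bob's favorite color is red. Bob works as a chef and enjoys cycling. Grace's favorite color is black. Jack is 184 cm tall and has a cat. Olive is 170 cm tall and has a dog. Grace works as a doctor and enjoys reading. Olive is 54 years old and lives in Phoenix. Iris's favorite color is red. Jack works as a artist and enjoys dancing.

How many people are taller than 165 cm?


Taller than 165: 5

5


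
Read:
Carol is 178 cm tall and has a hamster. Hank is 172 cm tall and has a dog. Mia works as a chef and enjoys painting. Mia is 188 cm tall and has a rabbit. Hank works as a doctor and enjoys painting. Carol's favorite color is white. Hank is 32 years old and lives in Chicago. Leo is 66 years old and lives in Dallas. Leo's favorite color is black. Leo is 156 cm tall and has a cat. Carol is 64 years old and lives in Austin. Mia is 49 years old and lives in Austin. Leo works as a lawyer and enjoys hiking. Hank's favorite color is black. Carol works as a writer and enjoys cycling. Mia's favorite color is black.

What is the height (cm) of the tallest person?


Tallest: Mia at 188 cm

188


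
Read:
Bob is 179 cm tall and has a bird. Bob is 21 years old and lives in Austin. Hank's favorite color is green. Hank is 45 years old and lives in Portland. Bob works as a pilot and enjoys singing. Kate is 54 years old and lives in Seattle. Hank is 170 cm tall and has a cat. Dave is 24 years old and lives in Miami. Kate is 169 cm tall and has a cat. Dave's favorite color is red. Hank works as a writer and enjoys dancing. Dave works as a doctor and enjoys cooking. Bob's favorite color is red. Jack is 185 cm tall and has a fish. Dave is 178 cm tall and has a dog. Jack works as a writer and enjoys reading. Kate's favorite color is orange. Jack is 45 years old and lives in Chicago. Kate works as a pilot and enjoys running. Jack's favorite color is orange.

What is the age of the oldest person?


Oldest: Kate at 54

54


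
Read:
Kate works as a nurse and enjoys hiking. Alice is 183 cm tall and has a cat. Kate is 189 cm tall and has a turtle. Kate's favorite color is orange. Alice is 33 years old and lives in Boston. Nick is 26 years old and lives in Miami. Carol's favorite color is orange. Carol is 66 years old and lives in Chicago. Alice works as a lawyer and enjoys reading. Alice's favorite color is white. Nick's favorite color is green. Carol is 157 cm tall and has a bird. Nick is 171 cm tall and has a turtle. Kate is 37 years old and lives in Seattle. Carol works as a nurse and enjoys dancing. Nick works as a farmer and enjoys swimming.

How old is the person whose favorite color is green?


Person with favorite color=green is Nick, age 26

26


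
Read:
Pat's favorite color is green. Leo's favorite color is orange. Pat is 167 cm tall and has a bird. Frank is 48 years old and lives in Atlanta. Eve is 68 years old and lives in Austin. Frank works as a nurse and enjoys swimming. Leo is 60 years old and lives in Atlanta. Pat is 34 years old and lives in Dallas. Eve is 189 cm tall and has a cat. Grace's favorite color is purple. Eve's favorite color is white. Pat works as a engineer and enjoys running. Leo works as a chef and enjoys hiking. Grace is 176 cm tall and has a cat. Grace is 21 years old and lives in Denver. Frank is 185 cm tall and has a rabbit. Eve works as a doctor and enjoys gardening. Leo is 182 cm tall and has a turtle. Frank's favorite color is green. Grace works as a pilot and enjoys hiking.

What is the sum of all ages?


21+34+68+48+60 = 231

231


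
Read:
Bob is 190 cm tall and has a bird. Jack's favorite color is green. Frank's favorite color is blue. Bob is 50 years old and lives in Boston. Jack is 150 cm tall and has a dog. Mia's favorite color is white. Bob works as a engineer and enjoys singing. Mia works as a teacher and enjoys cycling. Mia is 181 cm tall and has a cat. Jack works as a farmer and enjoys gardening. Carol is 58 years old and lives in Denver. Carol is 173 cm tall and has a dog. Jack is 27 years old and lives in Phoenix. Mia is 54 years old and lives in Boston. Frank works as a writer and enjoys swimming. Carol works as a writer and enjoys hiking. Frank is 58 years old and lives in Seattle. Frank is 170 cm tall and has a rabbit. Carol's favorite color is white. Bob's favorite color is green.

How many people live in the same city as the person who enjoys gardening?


Person with hobby gardening is Jack, city Phoenix. Count = 1

1


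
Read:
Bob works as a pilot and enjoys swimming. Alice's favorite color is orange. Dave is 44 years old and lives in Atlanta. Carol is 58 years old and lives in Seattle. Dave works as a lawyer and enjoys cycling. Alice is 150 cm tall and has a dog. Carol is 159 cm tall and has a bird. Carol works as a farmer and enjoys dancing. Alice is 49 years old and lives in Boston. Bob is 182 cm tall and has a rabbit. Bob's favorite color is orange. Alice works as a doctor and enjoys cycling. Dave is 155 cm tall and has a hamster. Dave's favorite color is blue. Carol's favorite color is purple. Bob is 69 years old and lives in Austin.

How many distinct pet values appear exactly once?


Unique pet values: 4

4


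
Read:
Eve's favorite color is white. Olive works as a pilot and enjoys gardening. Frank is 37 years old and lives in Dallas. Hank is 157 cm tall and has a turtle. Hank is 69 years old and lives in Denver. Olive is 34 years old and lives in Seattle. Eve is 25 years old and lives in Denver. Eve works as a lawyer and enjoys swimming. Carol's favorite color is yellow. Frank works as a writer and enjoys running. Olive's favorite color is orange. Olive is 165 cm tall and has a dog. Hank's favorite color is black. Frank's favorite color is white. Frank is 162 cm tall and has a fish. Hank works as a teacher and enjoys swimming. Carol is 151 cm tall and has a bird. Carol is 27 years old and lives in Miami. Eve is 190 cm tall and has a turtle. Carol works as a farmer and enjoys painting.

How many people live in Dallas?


Count in Dallas: 1

1


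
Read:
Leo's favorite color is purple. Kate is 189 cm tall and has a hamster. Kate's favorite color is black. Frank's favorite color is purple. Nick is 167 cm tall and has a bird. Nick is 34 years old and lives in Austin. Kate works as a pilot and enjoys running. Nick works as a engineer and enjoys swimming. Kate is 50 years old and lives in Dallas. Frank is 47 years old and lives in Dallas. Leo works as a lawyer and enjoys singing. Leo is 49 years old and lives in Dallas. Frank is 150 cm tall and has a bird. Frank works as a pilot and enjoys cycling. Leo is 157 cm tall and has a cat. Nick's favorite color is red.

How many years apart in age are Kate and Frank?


50 vs 47, diff = 3

3
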